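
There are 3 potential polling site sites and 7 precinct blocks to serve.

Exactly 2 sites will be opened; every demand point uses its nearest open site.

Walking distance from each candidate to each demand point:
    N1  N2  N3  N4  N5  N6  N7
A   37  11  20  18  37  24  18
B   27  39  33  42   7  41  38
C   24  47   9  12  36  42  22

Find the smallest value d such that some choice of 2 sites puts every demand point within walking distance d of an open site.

27

Open {A, B}.
  Farthest demand point is N1 at walking distance 27 (to B); all others are ≤ 27.
With {A, C} the worst case is 36.
With {B, C} the worst case is 41.
No size-2 selection achieves below 27.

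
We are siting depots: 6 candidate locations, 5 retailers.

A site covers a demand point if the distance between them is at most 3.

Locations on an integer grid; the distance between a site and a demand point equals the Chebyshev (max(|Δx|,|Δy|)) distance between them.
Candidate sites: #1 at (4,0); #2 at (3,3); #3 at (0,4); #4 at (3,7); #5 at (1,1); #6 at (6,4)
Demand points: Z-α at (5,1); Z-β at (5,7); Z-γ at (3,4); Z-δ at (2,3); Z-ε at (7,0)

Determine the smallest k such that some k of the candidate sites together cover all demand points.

Coverage sets (demand points within 3 of each site):
  #1: {Z-α, Z-δ, Z-ε}
  #2: {Z-α, Z-γ, Z-δ}
  #3: {Z-γ, Z-δ}
  #4: {Z-β, Z-γ}
  #5: {Z-γ, Z-δ}
  #6: {Z-α, Z-β, Z-γ}
No single site covers all 5 demand points.
But {#1, #4} covers everything, so the minimum is 2.

2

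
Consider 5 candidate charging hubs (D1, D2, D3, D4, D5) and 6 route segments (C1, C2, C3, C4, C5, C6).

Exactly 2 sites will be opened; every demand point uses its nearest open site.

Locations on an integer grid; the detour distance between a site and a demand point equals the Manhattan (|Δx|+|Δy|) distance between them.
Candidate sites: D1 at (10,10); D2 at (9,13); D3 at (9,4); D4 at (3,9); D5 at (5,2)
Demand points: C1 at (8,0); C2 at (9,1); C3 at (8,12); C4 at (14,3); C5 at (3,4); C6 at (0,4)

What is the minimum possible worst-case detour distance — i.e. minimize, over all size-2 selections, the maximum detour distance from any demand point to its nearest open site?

8

Open {D3, D4}.
  Farthest demand point is C3 at detour distance 8 (to D4); all others are ≤ 8.
With {D1, D3} the worst case is 9.
With {D2, D3} the worst case is 9.
No size-2 selection achieves below 8.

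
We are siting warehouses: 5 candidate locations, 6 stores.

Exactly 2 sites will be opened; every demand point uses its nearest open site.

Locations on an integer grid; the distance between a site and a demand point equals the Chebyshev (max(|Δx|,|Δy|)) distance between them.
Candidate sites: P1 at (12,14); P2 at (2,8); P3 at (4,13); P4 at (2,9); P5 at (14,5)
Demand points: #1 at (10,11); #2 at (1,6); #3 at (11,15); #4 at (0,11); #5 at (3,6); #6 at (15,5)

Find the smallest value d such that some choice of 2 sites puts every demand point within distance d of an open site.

Open {P3, P5}.
  Farthest demand point is #2 at distance 7 (to P3); all others are ≤ 7.
With {P1, P2} the worst case is 9.
With {P1, P3} the worst case is 9.
No size-2 selection achieves below 7.

7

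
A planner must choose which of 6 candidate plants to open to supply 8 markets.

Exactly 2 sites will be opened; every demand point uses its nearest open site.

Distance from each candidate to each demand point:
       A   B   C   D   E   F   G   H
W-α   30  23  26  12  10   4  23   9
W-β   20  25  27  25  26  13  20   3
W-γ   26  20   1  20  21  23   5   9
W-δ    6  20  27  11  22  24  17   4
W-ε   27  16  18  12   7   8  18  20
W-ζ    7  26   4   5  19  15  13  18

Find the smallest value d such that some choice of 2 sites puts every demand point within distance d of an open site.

18

Open {W-δ, W-ε}.
  Farthest demand point is C at distance 18 (to W-ε); all others are ≤ 18.
With {W-ε, W-ζ} the worst case is 18.
With {W-β, W-ε} the worst case is 20.
No size-2 selection achieves below 18.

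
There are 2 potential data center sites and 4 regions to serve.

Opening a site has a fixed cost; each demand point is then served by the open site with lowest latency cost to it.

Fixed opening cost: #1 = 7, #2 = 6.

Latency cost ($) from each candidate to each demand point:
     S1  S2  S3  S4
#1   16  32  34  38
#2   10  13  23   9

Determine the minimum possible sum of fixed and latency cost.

Open {#2}: assign each demand point to its cheapest open site.
  S1→#2 10, S2→#2 13, S3→#2 23, S4→#2 9
  latency cost 55, fixed 6 → total 61.
Compare {#1, #2}: latency cost 55 + fixed 13 = 68.
Compare {#1}: latency cost 120 + fixed 7 = 127.

61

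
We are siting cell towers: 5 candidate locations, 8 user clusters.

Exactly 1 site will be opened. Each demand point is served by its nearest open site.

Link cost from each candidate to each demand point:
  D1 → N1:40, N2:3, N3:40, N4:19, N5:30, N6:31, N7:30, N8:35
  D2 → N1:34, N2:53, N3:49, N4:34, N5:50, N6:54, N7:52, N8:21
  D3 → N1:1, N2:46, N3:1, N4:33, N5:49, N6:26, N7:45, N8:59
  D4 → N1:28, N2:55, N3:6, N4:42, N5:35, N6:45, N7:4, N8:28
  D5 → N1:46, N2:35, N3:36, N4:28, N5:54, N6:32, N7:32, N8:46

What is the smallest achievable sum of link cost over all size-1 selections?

228

Open {D1}.
  N1→D1 40, N2→D1 3, N3→D1 40, N4→D1 19, N5→D1 30, N6→D1 31, N7→D1 30, N8→D1 35  ⇒ total 228.
Compare {D4}: total 243.
Compare {D3}: total 260.
No size-1 selection does better; minimum is 228.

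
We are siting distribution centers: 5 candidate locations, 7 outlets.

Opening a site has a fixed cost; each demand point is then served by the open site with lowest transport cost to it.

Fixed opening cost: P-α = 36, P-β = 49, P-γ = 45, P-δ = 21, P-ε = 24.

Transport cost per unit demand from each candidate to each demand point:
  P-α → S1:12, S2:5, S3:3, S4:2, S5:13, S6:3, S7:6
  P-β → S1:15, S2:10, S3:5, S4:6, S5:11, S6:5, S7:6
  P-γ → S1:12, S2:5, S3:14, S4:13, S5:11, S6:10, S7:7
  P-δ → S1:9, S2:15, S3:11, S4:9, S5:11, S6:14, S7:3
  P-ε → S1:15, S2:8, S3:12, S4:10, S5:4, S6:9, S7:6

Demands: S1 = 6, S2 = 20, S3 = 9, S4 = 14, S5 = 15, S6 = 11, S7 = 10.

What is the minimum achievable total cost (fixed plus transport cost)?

Open {P-α, P-δ, P-ε}: assign each demand point to its cheapest open site.
  S1→P-δ 6×9=54, S2→P-α 20×5=100, S3→P-α 9×3=27, S4→P-α 14×2=28, S5→P-ε 15×4=60, S6→P-α 11×3=33, S7→P-δ 10×3=30
  transport cost 332, fixed 81 → total 413.
Compare {P-α, P-ε}: transport cost 380 + fixed 60 = 440.
Compare {P-α, P-γ, P-δ, P-ε}: transport cost 332 + fixed 126 = 458.
Compare {P-α, P-β, P-δ, P-ε}: transport cost 332 + fixed 130 = 462.
All other subsets cost ≥ 440. Minimum total cost: 413.

413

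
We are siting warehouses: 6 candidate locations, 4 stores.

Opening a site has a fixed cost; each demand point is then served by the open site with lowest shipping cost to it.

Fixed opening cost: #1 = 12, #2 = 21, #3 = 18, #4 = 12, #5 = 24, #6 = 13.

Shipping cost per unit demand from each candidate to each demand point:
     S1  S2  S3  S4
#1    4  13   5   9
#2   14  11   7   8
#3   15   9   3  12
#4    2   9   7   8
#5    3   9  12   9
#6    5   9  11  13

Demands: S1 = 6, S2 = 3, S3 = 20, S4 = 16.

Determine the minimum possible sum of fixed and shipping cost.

Open {#3, #4}: assign each demand point to its cheapest open site.
  S1→#4 6×2=12, S2→#3 3×9=27, S3→#3 20×3=60, S4→#4 16×8=128
  shipping cost 227, fixed 30 → total 257.
Compare {#1, #3, #4}: shipping cost 227 + fixed 42 = 269.
Compare {#3, #4, #6}: shipping cost 227 + fixed 43 = 270.
Compare {#2, #3, #4}: shipping cost 227 + fixed 51 = 278.
All other subsets cost ≥ 269. Minimum total cost: 257.

257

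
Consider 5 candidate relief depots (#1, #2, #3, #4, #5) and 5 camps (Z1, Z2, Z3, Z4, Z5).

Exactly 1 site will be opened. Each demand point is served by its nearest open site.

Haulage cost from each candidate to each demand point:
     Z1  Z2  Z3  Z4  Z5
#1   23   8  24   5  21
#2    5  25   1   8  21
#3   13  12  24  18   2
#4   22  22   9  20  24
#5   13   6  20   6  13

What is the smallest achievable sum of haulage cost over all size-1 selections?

Open {#5}.
  Z1→#5 13, Z2→#5 6, Z3→#5 20, Z4→#5 6, Z5→#5 13  ⇒ total 58.
Compare {#2}: total 60.
Compare {#3}: total 69.
No size-1 selection does better; minimum is 58.

58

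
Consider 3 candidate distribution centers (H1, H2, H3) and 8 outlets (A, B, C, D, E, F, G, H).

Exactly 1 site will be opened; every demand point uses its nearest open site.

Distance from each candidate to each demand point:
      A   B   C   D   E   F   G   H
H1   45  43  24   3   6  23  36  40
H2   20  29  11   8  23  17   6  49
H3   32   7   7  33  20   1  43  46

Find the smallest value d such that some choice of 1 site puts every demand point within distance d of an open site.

Open {H1}.
  Farthest demand point is A at distance 45 (to H1); all others are ≤ 45.
With {H3} the worst case is 46.
With {H2} the worst case is 49.
No size-1 selection achieves below 45.

45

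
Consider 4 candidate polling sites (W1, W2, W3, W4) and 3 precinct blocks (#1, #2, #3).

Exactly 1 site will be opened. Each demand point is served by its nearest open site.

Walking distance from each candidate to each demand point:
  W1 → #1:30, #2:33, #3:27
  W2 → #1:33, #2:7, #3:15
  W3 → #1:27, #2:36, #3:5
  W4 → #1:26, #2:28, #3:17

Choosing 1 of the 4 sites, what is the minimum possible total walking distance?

Open {W2}.
  #1→W2 33, #2→W2 7, #3→W2 15  ⇒ total 55.
Compare {W3}: total 68.
Compare {W4}: total 71.
No size-1 selection does better; minimum is 55.

55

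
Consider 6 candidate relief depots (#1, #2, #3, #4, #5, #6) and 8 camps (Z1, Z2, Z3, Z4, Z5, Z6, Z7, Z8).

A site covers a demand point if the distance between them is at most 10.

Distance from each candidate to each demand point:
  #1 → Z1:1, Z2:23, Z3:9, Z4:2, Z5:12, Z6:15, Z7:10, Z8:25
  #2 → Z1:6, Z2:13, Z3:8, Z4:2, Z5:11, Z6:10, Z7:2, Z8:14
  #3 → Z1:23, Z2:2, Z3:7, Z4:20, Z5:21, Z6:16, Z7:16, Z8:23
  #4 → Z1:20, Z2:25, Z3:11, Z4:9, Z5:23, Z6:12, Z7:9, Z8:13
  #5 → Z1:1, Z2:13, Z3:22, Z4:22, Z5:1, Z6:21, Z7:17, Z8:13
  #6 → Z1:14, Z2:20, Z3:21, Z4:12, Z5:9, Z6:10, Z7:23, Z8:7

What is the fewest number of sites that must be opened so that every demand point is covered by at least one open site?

Coverage sets (demand points within 10 of each site):
  #1: {Z1, Z3, Z4, Z7}
  #2: {Z1, Z3, Z4, Z6, Z7}
  #3: {Z2, Z3}
  #4: {Z4, Z7}
  #5: {Z1, Z5}
  #6: {Z5, Z6, Z8}
No 2 sites suffice: every size-2 union leaves at least one demand point uncovered.
But {#1, #3, #6} covers everything, so the minimum is 3.

3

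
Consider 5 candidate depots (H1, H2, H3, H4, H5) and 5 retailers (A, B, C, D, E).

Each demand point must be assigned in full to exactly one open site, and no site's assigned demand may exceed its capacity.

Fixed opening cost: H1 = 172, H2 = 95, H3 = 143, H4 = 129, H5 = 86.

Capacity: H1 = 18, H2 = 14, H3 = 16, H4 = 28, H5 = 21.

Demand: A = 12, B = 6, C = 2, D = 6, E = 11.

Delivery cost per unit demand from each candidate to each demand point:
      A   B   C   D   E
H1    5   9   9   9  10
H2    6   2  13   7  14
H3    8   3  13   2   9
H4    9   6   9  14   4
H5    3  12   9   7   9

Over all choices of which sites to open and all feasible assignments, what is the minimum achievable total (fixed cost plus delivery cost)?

Open {H4, H5}; cheapest assignment that respects the capacities:
  H4 (cap 28, load 19): B, C, E — cost 6×6 + 2×9 + 11×4 = 98
  H5 (cap 21, load 18): A, D — cost 12×3 + 6×7 = 78
  Shipping 176, fixed 215 → total 391.
  Any other capacity-feasible assignment to {H4, H5} ships for at least 176.
Compare {H2, H4}: its best feasible assignment gives total 448.
Compare {H2, H4, H5}: its best feasible assignment gives total 462.
Every other set of open sites that can feasibly serve all demand totals ≥ 448 even under its best assignment. Minimum: 391.

391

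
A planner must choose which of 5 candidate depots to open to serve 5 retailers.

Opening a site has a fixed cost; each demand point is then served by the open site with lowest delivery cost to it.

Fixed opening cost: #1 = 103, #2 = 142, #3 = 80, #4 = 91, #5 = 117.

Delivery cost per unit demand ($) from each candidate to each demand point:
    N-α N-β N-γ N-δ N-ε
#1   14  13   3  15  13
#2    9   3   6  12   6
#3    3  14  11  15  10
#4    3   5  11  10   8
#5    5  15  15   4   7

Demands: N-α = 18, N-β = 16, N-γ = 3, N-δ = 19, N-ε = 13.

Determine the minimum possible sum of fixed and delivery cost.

Open {#4, #5}: assign each demand point to its cheapest open site.
  N-α→#4 18×3=54, N-β→#4 16×5=80, N-γ→#4 3×11=33, N-δ→#5 19×4=76, N-ε→#5 13×7=91
  delivery cost 334, fixed 208 → total 542.
Compare {#4}: delivery cost 461 + fixed 91 = 552.
Compare {#2, #5}: delivery cost 310 + fixed 259 = 569.
Compare {#2, #3, #5}: delivery cost 274 + fixed 339 = 613.
All other subsets cost ≥ 552. Minimum total cost: 542.

542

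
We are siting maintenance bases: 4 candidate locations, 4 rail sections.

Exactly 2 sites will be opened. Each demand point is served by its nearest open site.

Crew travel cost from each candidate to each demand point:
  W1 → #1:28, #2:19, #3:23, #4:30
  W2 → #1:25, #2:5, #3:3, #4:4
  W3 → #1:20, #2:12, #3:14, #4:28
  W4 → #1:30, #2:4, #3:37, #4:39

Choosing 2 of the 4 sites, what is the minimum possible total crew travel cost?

32

Open {W2, W3}.
  #1→W3 20, #2→W2 5, #3→W2 3, #4→W2 4  ⇒ total 32.
Compare {W2, W4}: total 36.
Compare {W1, W2}: total 37.
No size-2 selection does better; minimum is 32.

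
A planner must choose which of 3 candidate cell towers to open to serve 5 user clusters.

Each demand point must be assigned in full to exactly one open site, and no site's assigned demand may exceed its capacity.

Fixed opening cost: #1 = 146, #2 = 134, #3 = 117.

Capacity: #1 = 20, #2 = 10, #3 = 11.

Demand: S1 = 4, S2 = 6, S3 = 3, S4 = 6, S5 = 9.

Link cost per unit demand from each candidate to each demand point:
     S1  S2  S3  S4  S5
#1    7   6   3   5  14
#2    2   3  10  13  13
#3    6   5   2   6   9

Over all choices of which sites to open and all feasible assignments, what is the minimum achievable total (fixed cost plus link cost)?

Open {#1, #3}; cheapest assignment that respects the capacities:
  #1 (cap 20, load 19): S1, S2, S3, S4 — cost 4×7 + 6×6 + 3×3 + 6×5 = 103
  #3 (cap 11, load 9): S5 — cost 9×9 = 81
  Shipping 184, fixed 263 → total 447.
  Any other capacity-feasible assignment to {#1, #3} ships for at least 184.
Compare {#1, #2}: its best feasible assignment gives total 471.
Compare {#1, #2, #3}: its best feasible assignment gives total 543.
Every other set of open sites that can feasibly serve all demand totals ≥ 471 even under its best assignment. Minimum: 447.

447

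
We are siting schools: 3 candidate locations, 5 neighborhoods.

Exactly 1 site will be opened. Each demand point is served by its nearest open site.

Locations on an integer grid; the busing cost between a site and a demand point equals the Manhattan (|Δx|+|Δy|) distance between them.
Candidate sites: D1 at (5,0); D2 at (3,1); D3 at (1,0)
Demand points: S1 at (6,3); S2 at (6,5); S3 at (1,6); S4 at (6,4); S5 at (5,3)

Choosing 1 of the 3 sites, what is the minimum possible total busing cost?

28

Open {D1}.
  S1→D1 4, S2→D1 6, S3→D1 10, S4→D1 5, S5→D1 3  ⇒ total 28.
Compare {D2}: total 29.
Compare {D3}: total 40.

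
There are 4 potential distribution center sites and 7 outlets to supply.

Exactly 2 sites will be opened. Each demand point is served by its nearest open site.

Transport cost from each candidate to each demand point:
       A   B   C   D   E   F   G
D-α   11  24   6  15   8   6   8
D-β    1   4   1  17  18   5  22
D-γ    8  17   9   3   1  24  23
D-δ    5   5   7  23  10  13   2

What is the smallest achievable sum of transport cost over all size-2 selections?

Open {D-γ, D-δ}.
  A→D-δ 5, B→D-δ 5, C→D-δ 7, D→D-γ 3, E→D-γ 1, F→D-δ 13, G→D-δ 2  ⇒ total 36.
Compare {D-β, D-γ}: total 37.
Compare {D-β, D-δ}: total 40.
No size-2 selection does better; minimum is 36.

36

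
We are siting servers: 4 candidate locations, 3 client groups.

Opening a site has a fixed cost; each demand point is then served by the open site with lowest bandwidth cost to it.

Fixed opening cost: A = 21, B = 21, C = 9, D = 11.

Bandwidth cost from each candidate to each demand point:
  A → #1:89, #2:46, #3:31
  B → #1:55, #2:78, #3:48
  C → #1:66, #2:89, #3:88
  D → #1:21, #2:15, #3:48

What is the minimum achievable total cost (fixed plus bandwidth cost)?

Open {D}: assign each demand point to its cheapest open site.
  #1→D 21, #2→D 15, #3→D 48
  bandwidth cost 84, fixed 11 → total 95.
Compare {A, D}: bandwidth cost 67 + fixed 32 = 99.
Compare {C, D}: bandwidth cost 84 + fixed 20 = 104.
Compare {A, C, D}: bandwidth cost 67 + fixed 41 = 108.
All other subsets cost ≥ 99. Minimum total cost: 95.

95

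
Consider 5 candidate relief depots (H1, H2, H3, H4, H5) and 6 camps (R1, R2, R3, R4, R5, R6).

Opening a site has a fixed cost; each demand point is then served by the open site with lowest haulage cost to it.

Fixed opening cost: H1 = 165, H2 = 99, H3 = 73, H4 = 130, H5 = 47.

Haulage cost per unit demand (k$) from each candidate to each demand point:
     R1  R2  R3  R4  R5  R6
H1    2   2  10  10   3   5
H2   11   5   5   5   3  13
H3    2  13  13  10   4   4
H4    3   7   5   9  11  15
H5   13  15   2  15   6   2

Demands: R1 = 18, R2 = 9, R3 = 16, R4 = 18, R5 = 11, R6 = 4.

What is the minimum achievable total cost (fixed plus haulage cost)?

Open {H2, H3, H5}: assign each demand point to its cheapest open site.
  R1→H3 18×2=36, R2→H2 9×5=45, R3→H5 16×2=32, R4→H2 18×5=90, R5→H2 11×3=33, R6→H5 4×2=8
  haulage cost 244, fixed 219 → total 463.
Compare {H2, H3}: haulage cost 300 + fixed 172 = 472.
Compare {H1, H5}: haulage cost 307 + fixed 212 = 519.
Compare {H1, H2, H5}: haulage cost 217 + fixed 311 = 528.
All other subsets cost ≥ 472. Minimum total cost: 463.

463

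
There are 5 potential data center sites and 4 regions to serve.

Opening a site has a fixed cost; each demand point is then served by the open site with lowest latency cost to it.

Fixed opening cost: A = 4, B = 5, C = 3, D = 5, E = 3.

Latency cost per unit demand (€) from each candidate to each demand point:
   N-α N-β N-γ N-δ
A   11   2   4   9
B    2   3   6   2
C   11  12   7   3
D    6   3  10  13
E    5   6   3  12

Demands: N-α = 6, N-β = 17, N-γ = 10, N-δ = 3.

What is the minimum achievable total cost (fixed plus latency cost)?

Open {A, B, E}: assign each demand point to its cheapest open site.
  N-α→B 6×2=12, N-β→A 17×2=34, N-γ→E 10×3=30, N-δ→B 3×2=6
  latency cost 82, fixed 12 → total 94.
Compare {A, B, C, E}: latency cost 82 + fixed 15 = 97.
Compare {A, B, D, E}: latency cost 82 + fixed 17 = 99.
Compare {A, B}: latency cost 92 + fixed 9 = 101.
All other subsets cost ≥ 97. Minimum total cost: 94.

94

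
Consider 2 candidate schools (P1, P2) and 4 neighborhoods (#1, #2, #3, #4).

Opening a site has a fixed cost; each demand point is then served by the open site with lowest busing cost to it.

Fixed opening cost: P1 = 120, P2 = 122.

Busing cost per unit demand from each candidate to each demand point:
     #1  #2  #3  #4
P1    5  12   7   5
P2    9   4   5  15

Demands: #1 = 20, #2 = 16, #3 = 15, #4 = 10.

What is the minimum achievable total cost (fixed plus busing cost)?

531

Open {P1, P2}: assign each demand point to its cheapest open site.
  #1→P1 20×5=100, #2→P2 16×4=64, #3→P2 15×5=75, #4→P1 10×5=50
  busing cost 289, fixed 242 → total 531.
Compare {P1}: busing cost 447 + fixed 120 = 567.
Compare {P2}: busing cost 469 + fixed 122 = 591.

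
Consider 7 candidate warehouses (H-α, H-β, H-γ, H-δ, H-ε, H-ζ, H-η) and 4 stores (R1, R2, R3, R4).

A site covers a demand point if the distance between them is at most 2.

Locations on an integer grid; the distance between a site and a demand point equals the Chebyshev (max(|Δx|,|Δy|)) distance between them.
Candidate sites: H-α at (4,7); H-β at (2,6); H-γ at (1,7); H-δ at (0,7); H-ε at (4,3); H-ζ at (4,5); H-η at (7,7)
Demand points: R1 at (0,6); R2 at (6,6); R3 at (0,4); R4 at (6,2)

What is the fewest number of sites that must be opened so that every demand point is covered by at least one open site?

3

Coverage sets (demand points within 2 of each site):
  H-α: {R2}
  H-β: {R1, R3}
  H-γ: {R1}
  H-δ: {R1}
  H-ε: {R4}
  H-ζ: {R2}
  H-η: {R2}
No 2 sites suffice: every size-2 union leaves at least one demand point uncovered.
But {H-α, H-β, H-ε} covers everything, so the minimum is 3.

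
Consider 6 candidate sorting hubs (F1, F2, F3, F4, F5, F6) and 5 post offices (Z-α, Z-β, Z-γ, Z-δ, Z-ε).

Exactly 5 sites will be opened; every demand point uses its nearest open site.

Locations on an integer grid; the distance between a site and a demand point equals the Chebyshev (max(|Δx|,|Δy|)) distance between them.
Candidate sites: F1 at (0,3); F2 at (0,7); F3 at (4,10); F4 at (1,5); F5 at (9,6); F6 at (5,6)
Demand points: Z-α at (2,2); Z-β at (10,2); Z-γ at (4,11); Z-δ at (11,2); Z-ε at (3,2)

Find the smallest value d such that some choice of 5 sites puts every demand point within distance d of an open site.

Open {F1, F2, F3, F4, F5}.
  Farthest demand point is Z-β at distance 4 (to F5); all others are ≤ 4.
With {F1, F2, F3, F5, F6} the worst case is 4.
With {F1, F2, F4, F5, F6} the worst case is 4.
No size-5 selection achieves below 4.

4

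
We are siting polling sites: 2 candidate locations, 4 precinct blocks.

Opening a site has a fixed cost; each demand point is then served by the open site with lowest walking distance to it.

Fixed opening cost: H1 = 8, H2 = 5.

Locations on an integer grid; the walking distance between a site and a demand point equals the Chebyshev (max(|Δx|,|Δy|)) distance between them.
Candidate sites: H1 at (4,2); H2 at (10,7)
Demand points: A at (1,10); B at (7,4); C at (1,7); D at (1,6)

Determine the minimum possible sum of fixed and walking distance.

28

Open {H1}: assign each demand point to its cheapest open site.
  A→H1 8, B→H1 3, C→H1 5, D→H1 4
  walking distance 20, fixed 8 → total 28.
Compare {H1, H2}: walking distance 20 + fixed 13 = 33.
Compare {H2}: walking distance 30 + fixed 5 = 35.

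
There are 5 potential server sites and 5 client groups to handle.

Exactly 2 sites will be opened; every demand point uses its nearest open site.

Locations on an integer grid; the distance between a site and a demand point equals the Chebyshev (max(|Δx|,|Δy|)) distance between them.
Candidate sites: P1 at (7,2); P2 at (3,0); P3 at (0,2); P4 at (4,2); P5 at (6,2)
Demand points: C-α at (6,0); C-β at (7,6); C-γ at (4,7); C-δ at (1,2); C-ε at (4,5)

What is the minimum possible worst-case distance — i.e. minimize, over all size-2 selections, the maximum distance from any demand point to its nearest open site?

5

Open {P1, P2}.
  Farthest demand point is C-γ at distance 5 (to P1); all others are ≤ 5.
With {P1, P3} the worst case is 5.
With {P1, P4} the worst case is 5.
No size-2 selection achieves below 5.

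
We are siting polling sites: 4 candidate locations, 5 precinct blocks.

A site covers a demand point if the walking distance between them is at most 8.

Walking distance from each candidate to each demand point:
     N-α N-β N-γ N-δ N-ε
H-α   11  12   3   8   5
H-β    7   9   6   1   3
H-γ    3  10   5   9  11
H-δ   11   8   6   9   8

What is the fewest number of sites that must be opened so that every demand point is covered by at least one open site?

2

Coverage sets (demand points within 8 of each site):
  H-α: {N-γ, N-δ, N-ε}
  H-β: {N-α, N-γ, N-δ, N-ε}
  H-γ: {N-α, N-γ}
  H-δ: {N-β, N-γ, N-ε}
No single site covers all 5 demand points.
But {H-β, H-δ} covers everything, so the minimum is 2.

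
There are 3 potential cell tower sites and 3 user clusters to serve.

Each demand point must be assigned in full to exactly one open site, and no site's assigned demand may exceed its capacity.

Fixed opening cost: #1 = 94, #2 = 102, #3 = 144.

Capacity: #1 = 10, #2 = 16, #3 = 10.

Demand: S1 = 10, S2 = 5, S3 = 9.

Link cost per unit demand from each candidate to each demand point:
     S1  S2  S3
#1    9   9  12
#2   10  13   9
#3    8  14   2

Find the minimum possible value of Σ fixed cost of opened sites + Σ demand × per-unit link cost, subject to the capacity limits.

429

Open {#2, #3}; cheapest assignment that respects the capacities:
  #2 (cap 16, load 15): S1, S2 — cost 10×10 + 5×13 = 165
  #3 (cap 10, load 9): S3 — cost 9×2 = 18
  Shipping 183, fixed 246 → total 429.
  Any other capacity-feasible assignment to {#2, #3} ships for at least 183.
Compare {#1, #2}: its best feasible assignment gives total 432.
Compare {#1, #2, #3}: its best feasible assignment gives total 503.
Every other set of open sites that can feasibly serve all demand totals ≥ 432 even under its best assignment. Minimum: 429.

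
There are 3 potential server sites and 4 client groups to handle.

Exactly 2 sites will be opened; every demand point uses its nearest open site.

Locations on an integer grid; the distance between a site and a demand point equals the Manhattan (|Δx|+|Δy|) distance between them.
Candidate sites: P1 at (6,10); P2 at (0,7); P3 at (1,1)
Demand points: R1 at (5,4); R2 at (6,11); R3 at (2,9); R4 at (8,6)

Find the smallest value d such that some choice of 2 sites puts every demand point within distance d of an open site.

Open {P1, P2}.
  Farthest demand point is R1 at distance 7 (to P1); all others are ≤ 7.
With {P1, P3} the worst case is 7.
With {P2, P3} the worst case is 10.
No size-2 selection achieves below 7.

7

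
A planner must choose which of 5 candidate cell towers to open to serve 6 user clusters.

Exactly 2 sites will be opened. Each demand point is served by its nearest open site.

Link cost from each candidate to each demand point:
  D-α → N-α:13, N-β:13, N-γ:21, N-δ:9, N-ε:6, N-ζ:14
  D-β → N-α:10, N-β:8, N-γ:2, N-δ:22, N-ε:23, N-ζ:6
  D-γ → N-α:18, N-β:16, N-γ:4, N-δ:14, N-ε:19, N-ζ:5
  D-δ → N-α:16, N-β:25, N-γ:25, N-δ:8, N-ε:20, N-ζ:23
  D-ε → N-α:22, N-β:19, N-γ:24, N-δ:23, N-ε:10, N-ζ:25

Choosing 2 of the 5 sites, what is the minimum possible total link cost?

41

Open {D-α, D-β}.
  N-α→D-β 10, N-β→D-β 8, N-γ→D-β 2, N-δ→D-α 9, N-ε→D-α 6, N-ζ→D-β 6  ⇒ total 41.
Compare {D-α, D-γ}: total 50.
Compare {D-β, D-δ}: total 54.
No size-2 selection does better; minimum is 41.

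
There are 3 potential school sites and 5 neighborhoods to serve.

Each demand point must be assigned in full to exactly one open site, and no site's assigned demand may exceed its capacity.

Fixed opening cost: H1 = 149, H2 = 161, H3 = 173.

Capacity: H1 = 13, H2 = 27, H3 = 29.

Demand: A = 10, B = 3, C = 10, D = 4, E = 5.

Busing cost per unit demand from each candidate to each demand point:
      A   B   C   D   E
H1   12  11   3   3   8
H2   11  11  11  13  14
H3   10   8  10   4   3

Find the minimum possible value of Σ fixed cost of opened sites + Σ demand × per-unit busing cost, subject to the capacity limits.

Open {H1, H3}; cheapest assignment that respects the capacities:
  H1 (cap 13, load 10): C — cost 10×3 = 30
  H3 (cap 29, load 22): A, B, D, E — cost 10×10 + 3×8 + 4×4 + 5×3 = 155
  Shipping 185, fixed 322 → total 507.
  Any other capacity-feasible assignment to {H1, H3} ships for at least 185.
Compare {H2, H3}: its best feasible assignment gives total 598.
Compare {H1, H2}: its best feasible assignment gives total 605.
Every other set of open sites that can feasibly serve all demand totals ≥ 598 even under its best assignment. Minimum: 507.

507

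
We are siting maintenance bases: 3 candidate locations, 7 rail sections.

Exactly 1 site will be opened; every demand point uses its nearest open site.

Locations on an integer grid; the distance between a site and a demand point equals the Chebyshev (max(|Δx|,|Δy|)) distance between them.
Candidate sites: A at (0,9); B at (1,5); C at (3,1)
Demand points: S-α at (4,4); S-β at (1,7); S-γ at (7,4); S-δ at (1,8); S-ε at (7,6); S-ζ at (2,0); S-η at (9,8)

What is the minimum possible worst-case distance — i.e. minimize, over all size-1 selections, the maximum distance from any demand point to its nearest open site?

Open {C}.
  Farthest demand point is S-δ at distance 7 (to C); all others are ≤ 7.
With {B} the worst case is 8.
With {A} the worst case is 9.
No size-1 selection achieves below 7.

7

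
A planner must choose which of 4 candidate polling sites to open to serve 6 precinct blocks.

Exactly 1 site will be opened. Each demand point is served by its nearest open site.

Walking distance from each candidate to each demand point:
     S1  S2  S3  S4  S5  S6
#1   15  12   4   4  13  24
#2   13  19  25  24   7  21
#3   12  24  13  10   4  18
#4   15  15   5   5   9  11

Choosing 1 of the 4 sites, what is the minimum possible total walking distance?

Open {#4}.
  S1→#4 15, S2→#4 15, S3→#4 5, S4→#4 5, S5→#4 9, S6→#4 11  ⇒ total 60.
Compare {#1}: total 72.
Compare {#3}: total 81.
No size-1 selection does better; minimum is 60.

60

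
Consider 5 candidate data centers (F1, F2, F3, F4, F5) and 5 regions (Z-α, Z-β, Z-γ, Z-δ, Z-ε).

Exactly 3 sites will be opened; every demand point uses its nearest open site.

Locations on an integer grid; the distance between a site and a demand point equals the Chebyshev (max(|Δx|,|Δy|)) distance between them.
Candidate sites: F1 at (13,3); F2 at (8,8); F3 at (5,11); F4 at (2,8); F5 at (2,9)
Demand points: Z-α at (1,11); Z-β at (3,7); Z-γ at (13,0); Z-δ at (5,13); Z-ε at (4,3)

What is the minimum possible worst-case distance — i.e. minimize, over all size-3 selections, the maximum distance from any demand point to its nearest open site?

5

Open {F1, F2, F3}.
  Farthest demand point is Z-ε at distance 5 (to F2); all others are ≤ 5.
With {F1, F2, F4} the worst case is 5.
With {F1, F2, F5} the worst case is 5.
No size-3 selection achieves below 5.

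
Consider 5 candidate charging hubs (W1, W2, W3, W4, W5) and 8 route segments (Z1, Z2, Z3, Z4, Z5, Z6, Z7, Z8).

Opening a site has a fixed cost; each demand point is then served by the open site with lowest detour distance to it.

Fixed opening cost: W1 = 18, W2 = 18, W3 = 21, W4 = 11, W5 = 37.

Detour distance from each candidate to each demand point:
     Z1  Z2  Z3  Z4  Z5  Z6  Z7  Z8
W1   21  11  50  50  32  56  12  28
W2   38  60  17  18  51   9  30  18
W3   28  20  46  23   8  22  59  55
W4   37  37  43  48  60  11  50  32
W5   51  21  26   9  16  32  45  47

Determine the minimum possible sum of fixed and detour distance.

Open {W1, W2, W3}: assign each demand point to its cheapest open site.
  Z1→W1 21, Z2→W1 11, Z3→W2 17, Z4→W2 18, Z5→W3 8, Z6→W2 9, Z7→W1 12, Z8→W2 18
  detour distance 114, fixed 57 → total 171.
Compare {W1, W2}: detour distance 138 + fixed 36 = 174.
Compare {W1, W2, W3, W4}: detour distance 114 + fixed 68 = 182.
Compare {W1, W2, W4}: detour distance 138 + fixed 47 = 185.
All other subsets cost ≥ 174. Minimum total cost: 171.

171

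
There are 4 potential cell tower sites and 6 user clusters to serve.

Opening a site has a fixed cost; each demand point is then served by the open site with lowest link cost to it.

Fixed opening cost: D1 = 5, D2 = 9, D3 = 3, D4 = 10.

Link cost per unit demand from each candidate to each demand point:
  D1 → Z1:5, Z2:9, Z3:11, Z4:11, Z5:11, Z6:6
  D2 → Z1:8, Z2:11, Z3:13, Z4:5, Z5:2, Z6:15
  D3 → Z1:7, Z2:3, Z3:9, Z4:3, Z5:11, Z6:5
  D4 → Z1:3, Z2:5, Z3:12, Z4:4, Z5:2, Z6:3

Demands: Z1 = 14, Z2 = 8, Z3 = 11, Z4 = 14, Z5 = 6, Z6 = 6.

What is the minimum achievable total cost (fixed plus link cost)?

250

Open {D3, D4}: assign each demand point to its cheapest open site.
  Z1→D4 14×3=42, Z2→D3 8×3=24, Z3→D3 11×9=99, Z4→D3 14×3=42, Z5→D4 6×2=12, Z6→D4 6×3=18
  link cost 237, fixed 13 → total 250.
Compare {D1, D3, D4}: link cost 237 + fixed 18 = 255.
Compare {D2, D3, D4}: link cost 237 + fixed 22 = 259.
Compare {D1, D2, D3, D4}: link cost 237 + fixed 27 = 264.
All other subsets cost ≥ 255. Minimum total cost: 250.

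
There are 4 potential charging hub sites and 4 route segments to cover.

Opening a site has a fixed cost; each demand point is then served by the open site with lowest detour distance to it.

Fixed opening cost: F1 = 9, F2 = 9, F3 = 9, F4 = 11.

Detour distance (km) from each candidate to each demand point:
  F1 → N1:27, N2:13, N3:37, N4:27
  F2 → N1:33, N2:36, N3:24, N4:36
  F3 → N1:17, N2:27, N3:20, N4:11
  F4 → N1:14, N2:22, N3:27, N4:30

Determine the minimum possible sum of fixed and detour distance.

Open {F1, F3}: assign each demand point to its cheapest open site.
  N1→F3 17, N2→F1 13, N3→F3 20, N4→F3 11
  detour distance 61, fixed 18 → total 79.
Compare {F3}: detour distance 75 + fixed 9 = 84.
Compare {F3, F4}: detour distance 67 + fixed 20 = 87.
Compare {F1, F3, F4}: detour distance 58 + fixed 29 = 87.
All other subsets cost ≥ 84. Minimum total cost: 79.

79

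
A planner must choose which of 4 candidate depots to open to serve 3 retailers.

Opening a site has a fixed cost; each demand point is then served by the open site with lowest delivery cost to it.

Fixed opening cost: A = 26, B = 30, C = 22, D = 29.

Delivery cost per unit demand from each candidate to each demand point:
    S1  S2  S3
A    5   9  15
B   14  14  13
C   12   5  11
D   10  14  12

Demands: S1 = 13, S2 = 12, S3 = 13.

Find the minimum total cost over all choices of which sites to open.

Open {A, C}: assign each demand point to its cheapest open site.
  S1→A 13×5=65, S2→C 12×5=60, S3→C 13×11=143
  delivery cost 268, fixed 48 → total 316.
Compare {A, C, D}: delivery cost 268 + fixed 77 = 345.
Compare {A, B, C}: delivery cost 268 + fixed 78 = 346.
Compare {A, B, C, D}: delivery cost 268 + fixed 107 = 375.
All other subsets cost ≥ 345. Minimum total cost: 316.

316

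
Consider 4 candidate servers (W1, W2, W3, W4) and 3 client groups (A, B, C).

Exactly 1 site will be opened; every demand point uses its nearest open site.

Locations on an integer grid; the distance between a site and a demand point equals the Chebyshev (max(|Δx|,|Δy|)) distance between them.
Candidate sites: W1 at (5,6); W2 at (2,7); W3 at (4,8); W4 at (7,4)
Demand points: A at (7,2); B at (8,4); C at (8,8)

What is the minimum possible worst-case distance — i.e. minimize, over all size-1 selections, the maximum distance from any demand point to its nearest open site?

4

Open {W1}.
  Farthest demand point is A at distance 4 (to W1); all others are ≤ 4.
With {W4} the worst case is 4.
With {W2} the worst case is 6.
No size-1 selection achieves below 4.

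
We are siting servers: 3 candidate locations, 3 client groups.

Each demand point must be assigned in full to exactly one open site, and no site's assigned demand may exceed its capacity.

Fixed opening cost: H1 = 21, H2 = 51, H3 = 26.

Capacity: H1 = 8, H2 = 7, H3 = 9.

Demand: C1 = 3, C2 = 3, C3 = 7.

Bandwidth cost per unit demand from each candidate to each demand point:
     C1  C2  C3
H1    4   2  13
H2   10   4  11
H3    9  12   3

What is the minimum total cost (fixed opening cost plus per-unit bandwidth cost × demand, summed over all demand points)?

Open {H1, H3}; cheapest assignment that respects the capacities:
  H1 (cap 8, load 6): C1, C2 — cost 3×4 + 3×2 = 18
  H3 (cap 9, load 7): C3 — cost 7×3 = 21
  Shipping 39, fixed 47 → total 86.
  Any other capacity-feasible assignment to {H1, H3} ships for at least 39.
Compare {H1, H2, H3}: its best feasible assignment gives total 137.
Compare {H2, H3}: its best feasible assignment gives total 140.
Every other set of open sites that can feasibly serve all demand totals ≥ 137 even under its best assignment. Minimum: 86.

86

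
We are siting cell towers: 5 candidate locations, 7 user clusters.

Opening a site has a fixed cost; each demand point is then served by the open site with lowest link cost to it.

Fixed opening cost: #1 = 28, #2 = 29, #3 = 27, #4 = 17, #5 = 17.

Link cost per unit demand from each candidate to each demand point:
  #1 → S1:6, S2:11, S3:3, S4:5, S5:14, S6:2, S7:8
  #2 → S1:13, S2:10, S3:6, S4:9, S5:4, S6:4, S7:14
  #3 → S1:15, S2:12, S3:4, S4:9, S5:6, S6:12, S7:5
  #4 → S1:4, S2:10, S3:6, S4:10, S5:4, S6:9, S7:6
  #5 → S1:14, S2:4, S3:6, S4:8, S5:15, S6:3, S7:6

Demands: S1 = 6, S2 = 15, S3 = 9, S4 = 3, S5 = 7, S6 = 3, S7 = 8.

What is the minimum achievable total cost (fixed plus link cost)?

270

Open {#1, #4, #5}: assign each demand point to its cheapest open site.
  S1→#4 6×4=24, S2→#5 15×4=60, S3→#1 9×3=27, S4→#1 3×5=15, S5→#4 7×4=28, S6→#1 3×2=6, S7→#4 8×6=48
  link cost 208, fixed 62 → total 270.
Compare {#4, #5}: link cost 247 + fixed 34 = 281.
Compare {#3, #4, #5}: link cost 221 + fixed 61 = 282.
Compare {#1, #3, #4, #5}: link cost 200 + fixed 89 = 289.
All other subsets cost ≥ 281. Minimum total cost: 270.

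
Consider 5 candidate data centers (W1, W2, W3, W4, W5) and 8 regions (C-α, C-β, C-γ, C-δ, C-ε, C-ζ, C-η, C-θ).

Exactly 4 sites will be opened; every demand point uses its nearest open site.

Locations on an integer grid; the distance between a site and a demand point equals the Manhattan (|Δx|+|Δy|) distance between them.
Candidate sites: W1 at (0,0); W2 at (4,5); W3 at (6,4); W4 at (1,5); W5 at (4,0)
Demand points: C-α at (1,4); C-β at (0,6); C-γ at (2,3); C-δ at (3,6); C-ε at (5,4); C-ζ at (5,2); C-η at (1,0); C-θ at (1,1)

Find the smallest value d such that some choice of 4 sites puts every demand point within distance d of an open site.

Open {W1, W2, W3, W4}.
  Farthest demand point is C-γ at distance 3 (to W4); all others are ≤ 3.
With {W1, W2, W4, W5} the worst case is 3.
With {W1, W3, W4, W5} the worst case is 3.
No size-4 selection achieves below 3.

3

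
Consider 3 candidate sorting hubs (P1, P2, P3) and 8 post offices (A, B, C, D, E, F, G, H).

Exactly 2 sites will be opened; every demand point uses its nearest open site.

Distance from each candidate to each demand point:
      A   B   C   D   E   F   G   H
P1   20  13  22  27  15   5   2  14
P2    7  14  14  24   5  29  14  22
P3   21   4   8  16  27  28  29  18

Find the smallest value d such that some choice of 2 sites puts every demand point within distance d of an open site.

Open {P1, P3}.
  Farthest demand point is A at distance 20 (to P1); all others are ≤ 20.
With {P1, P2} the worst case is 24.
With {P2, P3} the worst case is 28.
No size-2 selection achieves below 20.

20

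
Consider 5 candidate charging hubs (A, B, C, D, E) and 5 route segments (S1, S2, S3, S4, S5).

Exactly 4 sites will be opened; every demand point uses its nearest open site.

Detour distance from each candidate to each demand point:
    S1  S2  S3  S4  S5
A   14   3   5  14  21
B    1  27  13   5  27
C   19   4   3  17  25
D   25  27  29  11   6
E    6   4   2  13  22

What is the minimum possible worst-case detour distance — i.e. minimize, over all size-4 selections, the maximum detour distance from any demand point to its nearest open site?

Open {A, B, C, D}.
  Farthest demand point is S5 at detour distance 6 (to D); all others are ≤ 6.
With {A, B, D, E} the worst case is 6.
With {B, C, D, E} the worst case is 6.
No size-4 selection achieves below 6.

6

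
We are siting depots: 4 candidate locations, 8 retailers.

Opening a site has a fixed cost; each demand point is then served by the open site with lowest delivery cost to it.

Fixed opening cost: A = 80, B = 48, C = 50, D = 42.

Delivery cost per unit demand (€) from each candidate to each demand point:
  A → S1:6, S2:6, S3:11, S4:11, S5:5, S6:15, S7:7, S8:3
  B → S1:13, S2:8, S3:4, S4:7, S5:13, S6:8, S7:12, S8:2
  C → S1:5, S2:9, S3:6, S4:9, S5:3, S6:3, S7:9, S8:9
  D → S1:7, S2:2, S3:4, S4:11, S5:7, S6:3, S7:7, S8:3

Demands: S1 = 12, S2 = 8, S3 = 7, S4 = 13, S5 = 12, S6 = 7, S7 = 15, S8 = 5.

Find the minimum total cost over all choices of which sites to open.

Open {C, D}: assign each demand point to its cheapest open site.
  S1→C 12×5=60, S2→D 8×2=16, S3→D 7×4=28, S4→C 13×9=117, S5→C 12×3=36, S6→C 7×3=21, S7→D 15×7=105, S8→D 5×3=15
  delivery cost 398, fixed 92 → total 490.
Compare {B, C, D}: delivery cost 367 + fixed 140 = 507.
Compare {B, D}: delivery cost 439 + fixed 90 = 529.
Compare {D}: delivery cost 496 + fixed 42 = 538.
All other subsets cost ≥ 507. Minimum total cost: 490.

490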